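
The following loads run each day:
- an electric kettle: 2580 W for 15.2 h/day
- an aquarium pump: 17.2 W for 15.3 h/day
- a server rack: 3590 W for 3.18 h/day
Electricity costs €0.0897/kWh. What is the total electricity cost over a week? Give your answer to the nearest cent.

electric kettle: 2580 W × 15.2 h × 7 d = 274,512 Wh = 274.5 kWh
aquarium pump: 17.2 W × 15.3 h × 7 d = 1,842 Wh = 1.842 kWh
server rack: 3590 W × 3.18 h × 7 d = 79,913 Wh = 79.91 kWh
Total energy = 274.5 + 1.842 + 79.91 = 356.3 kWh
Cost = 356.3 kWh × €0.0897 = €31.96

€31.96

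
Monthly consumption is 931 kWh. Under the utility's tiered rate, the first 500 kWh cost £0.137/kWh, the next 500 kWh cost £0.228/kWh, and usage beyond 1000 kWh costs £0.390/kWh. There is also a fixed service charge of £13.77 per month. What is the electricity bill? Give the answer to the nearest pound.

First 500 kWh × £0.137 = £68.50
Next 431 kWh × £0.228 = £98.27
Remaining tier: 0 kWh (not reached)
Energy charge = £166.77; + service £13.77 = £180.54 ≈ £181

£181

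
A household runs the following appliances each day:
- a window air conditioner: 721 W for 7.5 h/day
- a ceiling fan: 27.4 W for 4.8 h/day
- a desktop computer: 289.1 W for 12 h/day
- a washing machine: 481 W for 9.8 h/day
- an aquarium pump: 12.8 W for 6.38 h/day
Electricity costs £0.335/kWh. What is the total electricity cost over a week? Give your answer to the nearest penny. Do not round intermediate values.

window air conditioner: 721 W × 7.5 h × 7 d = 37,852 Wh = 37.85 kWh
ceiling fan: 27.4 W × 4.8 h × 7 d = 921 Wh = 0.9206 kWh
desktop computer: 289.1 W × 12 h × 7 d = 24,284 Wh = 24.28 kWh
washing machine: 481 W × 9.8 h × 7 d = 32,997 Wh = 33 kWh
aquarium pump: 12.8 W × 6.38 h × 7 d = 572 Wh = 0.5716 kWh
Total energy = 37.85 + 0.9206 + 24.28 + 33 + 0.5716 = 96.63 kWh
Cost = 96.63 kWh × £0.335 = £32.37

£32.37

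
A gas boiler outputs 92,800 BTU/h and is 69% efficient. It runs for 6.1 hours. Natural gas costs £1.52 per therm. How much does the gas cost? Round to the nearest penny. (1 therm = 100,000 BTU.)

Heat delivered = 92,800 BTU/h × 6.1 h = 566,080 BTU
Gas input = 566,080 / 0.69 = 820,406 BTU
= 820,406 / 100,000 = 8.204 therm
Cost = 8.204 × £1.52/therm = £12.47

£12.47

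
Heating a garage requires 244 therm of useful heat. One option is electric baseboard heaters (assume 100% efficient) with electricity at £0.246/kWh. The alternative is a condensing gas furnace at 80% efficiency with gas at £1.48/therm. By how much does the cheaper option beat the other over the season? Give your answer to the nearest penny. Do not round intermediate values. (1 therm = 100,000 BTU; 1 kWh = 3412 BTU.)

£1307.80

Heat load = 244 therm × 100,000 = 24,400,000 BTU
Gas: input = 24,400,000 / 0.80 = 30,500,000 BTU = 305 therm → 305 × £1.48 = £451.40
Electric: 24,400,000 BTU / 3412 = 7,151 kWh → × £0.246 = £1,759.20
Difference = |£451.40 − £1,759.20| = £1,307.80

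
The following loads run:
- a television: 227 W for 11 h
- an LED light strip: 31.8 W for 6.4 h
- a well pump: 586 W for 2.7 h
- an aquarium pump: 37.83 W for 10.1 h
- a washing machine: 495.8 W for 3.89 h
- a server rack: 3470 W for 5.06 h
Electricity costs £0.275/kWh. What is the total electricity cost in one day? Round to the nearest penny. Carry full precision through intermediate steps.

£6.64

television: 227 W × 11 h = 2,497 Wh = 2.497 kWh
LED light strip: 31.8 W × 6.4 h = 204 Wh = 0.2035 kWh
well pump: 586 W × 2.7 h = 1,582 Wh = 1.582 kWh
aquarium pump: 37.83 W × 10.1 h = 382 Wh = 0.3821 kWh
washing machine: 495.8 W × 3.89 h = 1,929 Wh = 1.929 kWh
server rack: 3470 W × 5.06 h = 17,558 Wh = 17.56 kWh
Total energy = 2.497 + 0.2035 + 1.582 + 0.3821 + 1.929 + 17.56 = 24.15 kWh
Cost = 24.15 kWh × £0.275 = £6.64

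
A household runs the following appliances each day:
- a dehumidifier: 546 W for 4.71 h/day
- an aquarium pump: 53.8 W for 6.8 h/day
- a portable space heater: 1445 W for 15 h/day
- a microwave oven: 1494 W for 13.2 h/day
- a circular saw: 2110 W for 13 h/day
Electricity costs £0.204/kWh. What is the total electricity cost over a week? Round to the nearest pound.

£102

dehumidifier: 546 W × 4.71 h × 7 d = 18,002 Wh = 18 kWh
aquarium pump: 53.8 W × 6.8 h × 7 d = 2,561 Wh = 2.561 kWh
portable space heater: 1445 W × 15 h × 7 d = 151,725 Wh = 151.7 kWh
microwave oven: 1494 W × 13.2 h × 7 d = 138,046 Wh = 138 kWh
circular saw: 2110 W × 13 h × 7 d = 192,010 Wh = 192 kWh
Total energy = 18 + 2.561 + 151.7 + 138 + 192 = 502.3 kWh
Cost = 502.3 kWh × £0.204 = £102.48 ≈ £102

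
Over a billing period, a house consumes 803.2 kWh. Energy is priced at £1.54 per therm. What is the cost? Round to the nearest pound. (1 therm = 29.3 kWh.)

£42

803.2 kWh × (0.03413 therm/kWh) = 27.41 therm
Cost = 27.41 therm × £1.54/therm = £42.22 ≈ £42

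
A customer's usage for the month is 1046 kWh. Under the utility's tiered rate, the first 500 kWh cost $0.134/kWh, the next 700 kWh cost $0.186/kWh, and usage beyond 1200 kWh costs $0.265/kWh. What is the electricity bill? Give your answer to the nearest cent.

First 500 kWh × $0.134 = $67.00
Next 546 kWh × $0.186 = $101.56
Remaining tier: 0 kWh (not reached)
Total = $168.56

$168.56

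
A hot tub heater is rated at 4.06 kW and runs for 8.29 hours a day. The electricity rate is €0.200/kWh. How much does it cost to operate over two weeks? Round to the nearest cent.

Energy = 4060 W × 8.29 h/day × 14 days = 471,204 Wh = 471.2 kWh
Cost = 471.2 kWh × €0.200/kWh = €94.24

€94.24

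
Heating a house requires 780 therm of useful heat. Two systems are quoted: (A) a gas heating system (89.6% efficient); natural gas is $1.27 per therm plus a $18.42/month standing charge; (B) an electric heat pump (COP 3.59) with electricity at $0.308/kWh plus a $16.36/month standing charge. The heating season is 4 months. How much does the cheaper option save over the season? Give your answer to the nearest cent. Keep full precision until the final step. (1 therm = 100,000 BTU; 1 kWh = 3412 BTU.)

Heat load = 780 therm × 100,000 = 78,000,000 BTU
Gas: input = 78,000,000 / 0.896 = 87,053,571 BTU = 870.5 therm → 870.5 × $1.27 = $1,105.58; + 4 × $18.42 standing = $1,179.26
Heat pump: 78,000,000 BTU / 3412 = 22,860 kWh heat; / 3.59 = 6,368 kWh in → × $0.308 = $1,961.29; + 4 × $16.36 standing = $2,026.73
Difference = |$1,179.26 − $2,026.73| = $847.47

$847.47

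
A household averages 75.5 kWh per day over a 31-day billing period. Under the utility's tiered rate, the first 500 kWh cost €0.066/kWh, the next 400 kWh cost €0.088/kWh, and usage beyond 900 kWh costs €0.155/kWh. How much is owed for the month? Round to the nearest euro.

Usage = 75.5 kWh/day × 31 days = 2340.5 kWh
First 500 kWh × €0.066 = €33.00
Next 400 kWh × €0.088 = €35.20
Remaining 1440.5 kWh × €0.155 = €223.28
Total = €291.48 ≈ €291

€291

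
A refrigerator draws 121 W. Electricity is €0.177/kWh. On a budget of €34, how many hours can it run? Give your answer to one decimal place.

Energy budget = €34 / €0.177 per kWh = 192.1 kWh = 192,090 Wh
Runtime = 192,090 Wh / 121 W = 1,588 h

1587.5 h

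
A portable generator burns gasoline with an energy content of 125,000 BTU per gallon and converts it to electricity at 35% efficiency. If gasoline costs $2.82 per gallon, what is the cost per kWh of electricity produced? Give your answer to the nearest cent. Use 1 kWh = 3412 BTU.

Electrical output per gallon = 125,000 BTU × 0.35 / 3412 BTU/kWh = 12.82 kWh
Cost per kWh = $2.82 / 12.82 kWh = $0.220

$0.22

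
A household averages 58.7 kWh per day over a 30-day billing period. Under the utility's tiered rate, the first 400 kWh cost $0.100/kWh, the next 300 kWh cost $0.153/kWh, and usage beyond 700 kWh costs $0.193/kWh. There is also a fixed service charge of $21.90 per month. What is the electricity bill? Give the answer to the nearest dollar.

Usage = 58.7 kWh/day × 30 days = 1761 kWh
First 400 kWh × $0.100 = $40.00
Next 300 kWh × $0.153 = $45.90
Remaining 1061 kWh × $0.193 = $204.77
Energy charge = $290.67; + service $21.90 = $312.57 ≈ $313

$313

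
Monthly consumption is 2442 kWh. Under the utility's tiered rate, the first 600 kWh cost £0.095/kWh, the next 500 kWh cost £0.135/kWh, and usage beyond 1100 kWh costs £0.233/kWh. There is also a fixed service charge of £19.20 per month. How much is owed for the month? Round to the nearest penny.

First 600 kWh × £0.095 = £57.00
Next 500 kWh × £0.135 = £67.50
Remaining 1342 kWh × £0.233 = £312.69
Energy charge = £437.19; + service £19.20 = £456.39

£456.39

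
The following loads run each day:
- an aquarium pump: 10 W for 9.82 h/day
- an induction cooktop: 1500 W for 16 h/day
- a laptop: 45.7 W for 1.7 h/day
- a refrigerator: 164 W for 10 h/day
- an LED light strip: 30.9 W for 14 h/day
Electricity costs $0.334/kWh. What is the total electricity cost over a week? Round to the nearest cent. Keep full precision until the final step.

$61.37

aquarium pump: 10 W × 9.82 h × 7 d = 687 Wh = 0.6874 kWh
induction cooktop: 1500 W × 16 h × 7 d = 168,000 Wh = 168 kWh
laptop: 45.7 W × 1.7 h × 7 d = 544 Wh = 0.5438 kWh
refrigerator: 164 W × 10 h × 7 d = 11,480 Wh = 11.48 kWh
LED light strip: 30.9 W × 14 h × 7 d = 3,028 Wh = 3.028 kWh
Total energy = 0.6874 + 168 + 0.5438 + 11.48 + 3.028 = 183.7 kWh
Cost = 183.7 kWh × $0.334 = $61.37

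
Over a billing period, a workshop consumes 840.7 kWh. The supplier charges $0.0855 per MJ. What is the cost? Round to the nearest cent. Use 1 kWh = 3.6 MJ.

$258.77

840.7 kWh × (3.6 MJ/kWh) = 3,027 MJ
Cost = 3,027 MJ × $0.0855/MJ = $258.77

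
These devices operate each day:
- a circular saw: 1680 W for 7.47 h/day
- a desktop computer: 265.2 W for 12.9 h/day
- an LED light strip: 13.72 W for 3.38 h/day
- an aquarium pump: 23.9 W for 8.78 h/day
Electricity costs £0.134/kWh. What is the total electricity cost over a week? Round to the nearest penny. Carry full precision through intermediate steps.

£15.22

circular saw: 1680 W × 7.47 h × 7 d = 87,847 Wh = 87.85 kWh
desktop computer: 265.2 W × 12.9 h × 7 d = 23,948 Wh = 23.95 kWh
LED light strip: 13.72 W × 3.38 h × 7 d = 325 Wh = 0.3246 kWh
aquarium pump: 23.9 W × 8.78 h × 7 d = 1,469 Wh = 1.469 kWh
Total energy = 87.85 + 23.95 + 0.3246 + 1.469 = 113.6 kWh
Cost = 113.6 kWh × £0.134 = £15.22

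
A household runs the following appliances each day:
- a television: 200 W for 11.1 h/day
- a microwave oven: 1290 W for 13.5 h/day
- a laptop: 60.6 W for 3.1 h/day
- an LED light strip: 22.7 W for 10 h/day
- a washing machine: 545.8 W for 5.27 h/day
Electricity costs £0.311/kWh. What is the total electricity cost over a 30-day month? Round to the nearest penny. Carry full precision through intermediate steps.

television: 200 W × 11.1 h × 30 d = 66,600 Wh = 66.6 kWh
microwave oven: 1290 W × 13.5 h × 30 d = 522,450 Wh = 522.5 kWh
laptop: 60.6 W × 3.1 h × 30 d = 5,636 Wh = 5.636 kWh
LED light strip: 22.7 W × 10 h × 30 d = 6,810 Wh = 6.81 kWh
washing machine: 545.8 W × 5.27 h × 30 d = 86,291 Wh = 86.29 kWh
Total energy = 66.6 + 522.5 + 5.636 + 6.81 + 86.29 = 687.8 kWh
Cost = 687.8 kWh × £0.311 = £213.90

£213.90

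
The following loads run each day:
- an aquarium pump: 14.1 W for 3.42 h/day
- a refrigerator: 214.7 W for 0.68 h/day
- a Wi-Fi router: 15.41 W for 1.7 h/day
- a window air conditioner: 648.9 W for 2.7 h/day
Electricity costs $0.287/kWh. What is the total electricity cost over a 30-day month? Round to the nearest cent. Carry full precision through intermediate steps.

aquarium pump: 14.1 W × 3.42 h × 30 d = 1,447 Wh = 1.447 kWh
refrigerator: 214.7 W × 0.68 h × 30 d = 4,380 Wh = 4.38 kWh
Wi-Fi router: 15.41 W × 1.7 h × 30 d = 786 Wh = 0.7859 kWh
window air conditioner: 648.9 W × 2.7 h × 30 d = 52,561 Wh = 52.56 kWh
Total energy = 1.447 + 4.38 + 0.7859 + 52.56 = 59.17 kWh
Cost = 59.17 kWh × $0.287 = $16.98

$16.98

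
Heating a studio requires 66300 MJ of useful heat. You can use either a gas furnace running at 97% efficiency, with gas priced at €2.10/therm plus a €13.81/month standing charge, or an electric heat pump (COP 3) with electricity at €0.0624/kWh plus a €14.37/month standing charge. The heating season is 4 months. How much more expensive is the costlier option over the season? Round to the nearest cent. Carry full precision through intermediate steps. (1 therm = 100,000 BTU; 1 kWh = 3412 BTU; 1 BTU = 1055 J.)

€975.19

Heat load = 66300 MJ = 66,300,000,000 J / 1055 = 62,843,602 BTU
Gas: input = 62,843,602 / 0.97 = 64,787,218 BTU = 647.9 therm → 647.9 × €2.10 = €1,360.53; + 4 × €13.81 standing = €1,415.77
Heat pump: 62,843,602 BTU / 3412 = 18,420 kWh heat; / 3 = 6,139 kWh in → × €0.0624 = €383.10; + 4 × €14.37 standing = €440.58
Difference = |€1,415.77 − €440.58| = €975.19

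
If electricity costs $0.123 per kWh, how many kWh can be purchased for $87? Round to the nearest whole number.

$87 / $0.123 per kWh = 707.3 kWh

707 kWh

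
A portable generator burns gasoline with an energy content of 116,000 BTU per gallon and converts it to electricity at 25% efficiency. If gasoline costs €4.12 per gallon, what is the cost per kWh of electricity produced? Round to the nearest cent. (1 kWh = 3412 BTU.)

€0.48

Electrical output per gallon = 116,000 BTU × 0.25 / 3412 BTU/kWh = 8.499 kWh
Cost per kWh = €4.12 / 8.499 kWh = €0.485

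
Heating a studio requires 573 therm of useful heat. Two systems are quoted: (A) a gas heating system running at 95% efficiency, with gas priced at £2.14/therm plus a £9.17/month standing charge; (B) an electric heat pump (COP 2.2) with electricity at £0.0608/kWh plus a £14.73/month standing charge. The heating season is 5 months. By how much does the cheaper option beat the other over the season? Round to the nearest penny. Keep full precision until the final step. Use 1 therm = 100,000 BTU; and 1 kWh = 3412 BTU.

£798.84

Heat load = 573 therm × 100,000 = 57,300,000 BTU
Gas: input = 57,300,000 / 0.95 = 60,315,789 BTU = 603.2 therm → 603.2 × £2.14 = £1,290.76; + 5 × £9.17 standing = £1,336.61
Heat pump: 57,300,000 BTU / 3412 = 16,790 kWh heat; / 2.2 = 7,633 kWh in → × £0.0608 = £464.12; + 5 × £14.73 standing = £537.77
Difference = |£1,336.61 − £537.77| = £798.84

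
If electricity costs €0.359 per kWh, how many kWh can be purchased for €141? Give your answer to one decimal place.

392.8 kWh

€141 / €0.359 per kWh = 392.8 kWh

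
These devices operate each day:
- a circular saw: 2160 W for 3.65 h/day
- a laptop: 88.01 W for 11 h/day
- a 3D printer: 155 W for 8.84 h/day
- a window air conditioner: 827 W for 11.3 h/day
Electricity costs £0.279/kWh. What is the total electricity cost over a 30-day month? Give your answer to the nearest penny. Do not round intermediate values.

circular saw: 2160 W × 3.65 h × 30 d = 236,520 Wh = 236.5 kWh
laptop: 88.01 W × 11 h × 30 d = 29,043 Wh = 29.04 kWh
3D printer: 155 W × 8.84 h × 30 d = 41,106 Wh = 41.11 kWh
window air conditioner: 827 W × 11.3 h × 30 d = 280,353 Wh = 280.4 kWh
Total energy = 236.5 + 29.04 + 41.11 + 280.4 = 587 kWh
Cost = 587 kWh × £0.279 = £163.78

£163.78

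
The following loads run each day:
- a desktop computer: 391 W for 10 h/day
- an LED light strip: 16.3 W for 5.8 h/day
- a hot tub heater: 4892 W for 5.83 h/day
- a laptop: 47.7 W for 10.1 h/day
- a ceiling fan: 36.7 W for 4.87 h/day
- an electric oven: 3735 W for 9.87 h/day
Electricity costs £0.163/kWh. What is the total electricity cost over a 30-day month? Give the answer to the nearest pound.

desktop computer: 391 W × 10 h × 30 d = 117,300 Wh = 117.3 kWh
LED light strip: 16.3 W × 5.8 h × 30 d = 2,836 Wh = 2.836 kWh
hot tub heater: 4892 W × 5.83 h × 30 d = 855,611 Wh = 855.6 kWh
laptop: 47.7 W × 10.1 h × 30 d = 14,453 Wh = 14.45 kWh
ceiling fan: 36.7 W × 4.87 h × 30 d = 5,362 Wh = 5.362 kWh
electric oven: 3735 W × 9.87 h × 30 d = 1,105,934 Wh = 1,106 kWh
Total energy = 117.3 + 2.836 + 855.6 + 14.45 + 5.362 + 1,106 = 2,101 kWh
Cost = 2,101 kWh × £0.163 = £342.54 ≈ £343

£343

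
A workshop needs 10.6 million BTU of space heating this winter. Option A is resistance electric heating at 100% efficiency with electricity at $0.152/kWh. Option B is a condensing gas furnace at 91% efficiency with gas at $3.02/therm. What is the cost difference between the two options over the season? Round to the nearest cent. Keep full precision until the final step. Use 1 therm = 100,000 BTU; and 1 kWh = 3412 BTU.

$120.44

Heat load = 10.6 × 10⁶ BTU = 10,600,000 BTU
Gas: input = 10,600,000 / 0.91 = 11,648,352 BTU = 116.5 therm → 116.5 × $3.02 = $351.78
Electric: 10,600,000 BTU / 3412 = 3,107 kWh → × $0.152 = $472.22
Difference = |$351.78 − $472.22| = $120.44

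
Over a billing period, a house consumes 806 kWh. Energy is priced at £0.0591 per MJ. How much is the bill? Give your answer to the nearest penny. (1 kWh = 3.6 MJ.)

£171.48

806 kWh × (3.6 MJ/kWh) = 2,902 MJ
Cost = 2,902 MJ × £0.0591/MJ = £171.48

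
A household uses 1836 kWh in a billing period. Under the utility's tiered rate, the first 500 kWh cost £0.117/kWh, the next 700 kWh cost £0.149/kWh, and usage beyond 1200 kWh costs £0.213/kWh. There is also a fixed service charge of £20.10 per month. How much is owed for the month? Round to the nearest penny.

First 500 kWh × £0.117 = £58.50
Next 700 kWh × £0.149 = £104.30
Remaining 636 kWh × £0.213 = £135.47
Energy charge = £298.27; + service £20.10 = £318.37

£318.37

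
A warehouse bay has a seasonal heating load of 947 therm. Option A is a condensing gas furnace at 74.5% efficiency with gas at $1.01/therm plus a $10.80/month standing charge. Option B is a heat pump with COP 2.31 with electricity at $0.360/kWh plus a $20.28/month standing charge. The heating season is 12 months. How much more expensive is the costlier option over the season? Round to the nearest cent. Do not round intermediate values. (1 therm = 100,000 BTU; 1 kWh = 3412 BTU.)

Heat load = 947 therm × 100,000 = 94,700,000 BTU
Gas: input = 94,700,000 / 0.745 = 127,114,094 BTU = 1,271 therm → 1,271 × $1.01 = $1,283.85; + 12 × $10.80 standing = $1,413.45
Heat pump: 94,700,000 BTU / 3412 = 27,750 kWh heat; / 2.31 = 12,020 kWh in → × $0.360 = $4,325.45; + 12 × $20.28 standing = $4,568.81
Difference = |$1,413.45 − $4,568.81| = $3,155.36

$3155.36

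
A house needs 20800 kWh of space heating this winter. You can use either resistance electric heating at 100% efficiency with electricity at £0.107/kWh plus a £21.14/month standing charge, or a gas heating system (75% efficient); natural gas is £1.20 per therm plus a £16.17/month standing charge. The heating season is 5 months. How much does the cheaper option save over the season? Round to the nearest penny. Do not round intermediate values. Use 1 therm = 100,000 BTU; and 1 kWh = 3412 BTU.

£1114.94

Heat load = 20800 kWh × 3412 = 70,969,600 BTU
Gas: input = 70,969,600 / 0.750 = 94,626,133 BTU = 946.3 therm → 946.3 × £1.20 = £1,135.51; + 5 × £16.17 standing = £1,216.36
Electric: 70,969,600 BTU / 3412 = 20,800 kWh → × £0.107 = £2,225.60; + 5 × £21.14 standing = £2,331.30
Difference = |£1,216.36 − £2,331.30| = £1,114.94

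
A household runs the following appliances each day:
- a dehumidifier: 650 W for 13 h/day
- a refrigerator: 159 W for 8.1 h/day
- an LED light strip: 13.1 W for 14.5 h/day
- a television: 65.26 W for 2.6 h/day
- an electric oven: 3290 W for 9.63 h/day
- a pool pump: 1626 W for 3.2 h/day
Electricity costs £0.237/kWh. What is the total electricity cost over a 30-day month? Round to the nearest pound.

dehumidifier: 650 W × 13 h × 30 d = 253,500 Wh = 253.5 kWh
refrigerator: 159 W × 8.1 h × 30 d = 38,637 Wh = 38.64 kWh
LED light strip: 13.1 W × 14.5 h × 30 d = 5,698 Wh = 5.699 kWh
television: 65.26 W × 2.6 h × 30 d = 5,090 Wh = 5.09 kWh
electric oven: 3290 W × 9.63 h × 30 d = 950,481 Wh = 950.5 kWh
pool pump: 1626 W × 3.2 h × 30 d = 156,096 Wh = 156.1 kWh
Total energy = 253.5 + 38.64 + 5.699 + 5.09 + 950.5 + 156.1 = 1,410 kWh
Cost = 1,410 kWh × £0.237 = £334.05 ≈ £334

£334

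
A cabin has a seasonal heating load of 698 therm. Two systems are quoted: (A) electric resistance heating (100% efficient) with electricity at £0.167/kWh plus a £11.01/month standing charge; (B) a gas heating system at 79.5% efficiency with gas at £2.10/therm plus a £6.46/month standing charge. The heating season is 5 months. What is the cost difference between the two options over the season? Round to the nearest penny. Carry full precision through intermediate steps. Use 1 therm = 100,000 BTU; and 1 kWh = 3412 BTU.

£1595.33

Heat load = 698 therm × 100,000 = 69,800,000 BTU
Gas: input = 69,800,000 / 0.795 = 87,798,742 BTU = 878 therm → 878 × £2.10 = £1,843.77; + 5 × £6.46 standing = £1,876.07
Electric: 69,800,000 BTU / 3412 = 20,460 kWh → × £0.167 = £3,416.35; + 5 × £11.01 standing = £3,471.40
Difference = |£1,876.07 − £3,471.40| = £1,595.33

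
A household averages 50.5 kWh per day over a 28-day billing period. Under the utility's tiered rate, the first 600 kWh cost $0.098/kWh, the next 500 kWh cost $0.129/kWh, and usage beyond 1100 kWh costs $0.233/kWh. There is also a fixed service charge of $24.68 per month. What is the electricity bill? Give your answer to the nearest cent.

Usage = 50.5 kWh/day × 28 days = 1414 kWh
First 600 kWh × $0.098 = $58.80
Next 500 kWh × $0.129 = $64.50
Remaining 314 kWh × $0.233 = $73.16
Energy charge = $196.46; + service $24.68 = $221.14

$221.14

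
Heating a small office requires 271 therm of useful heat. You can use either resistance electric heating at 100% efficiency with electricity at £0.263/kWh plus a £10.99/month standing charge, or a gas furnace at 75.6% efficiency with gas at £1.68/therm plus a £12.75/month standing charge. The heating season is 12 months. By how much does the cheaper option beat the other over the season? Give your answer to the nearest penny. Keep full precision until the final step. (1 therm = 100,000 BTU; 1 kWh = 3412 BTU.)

£1465.55

Heat load = 271 therm × 100,000 = 27,100,000 BTU
Gas: input = 27,100,000 / 0.756 = 35,846,561 BTU = 358.5 therm → 358.5 × £1.68 = £602.22; + 12 × £12.75 standing = £755.22
Electric: 27,100,000 BTU / 3412 = 7,943 kWh → × £0.263 = £2,088.89; + 12 × £10.99 standing = £2,220.77
Difference = |£755.22 − £2,220.77| = £1,465.55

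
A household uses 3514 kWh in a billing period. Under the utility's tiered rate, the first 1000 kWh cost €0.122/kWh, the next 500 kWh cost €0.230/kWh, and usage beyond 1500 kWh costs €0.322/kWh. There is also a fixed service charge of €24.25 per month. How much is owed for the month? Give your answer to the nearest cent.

€909.76

First 1000 kWh × €0.122 = €122.00
Next 500 kWh × €0.230 = €115.00
Remaining 2014 kWh × €0.322 = €648.51
Energy charge = €885.51; + service €24.25 = €909.76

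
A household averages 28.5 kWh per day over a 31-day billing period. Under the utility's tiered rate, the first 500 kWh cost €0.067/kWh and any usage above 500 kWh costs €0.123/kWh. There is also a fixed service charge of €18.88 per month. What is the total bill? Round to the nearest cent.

Usage = 28.5 kWh/day × 31 days = 883.5 kWh
First 500 kWh × €0.067 = €33.50
Remaining 383.5 kWh × €0.123 = €47.17
Energy charge = €80.67; + service €18.88 = €99.55

€99.55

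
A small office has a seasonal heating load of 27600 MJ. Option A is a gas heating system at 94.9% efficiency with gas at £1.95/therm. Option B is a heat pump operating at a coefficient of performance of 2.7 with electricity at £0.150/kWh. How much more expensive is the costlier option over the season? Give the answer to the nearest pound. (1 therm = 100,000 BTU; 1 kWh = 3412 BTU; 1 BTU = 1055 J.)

£112

Heat load = 27600 MJ = 27,600,000,000 J / 1055 = 26,161,137 BTU
Gas: input = 26,161,137 / 0.949 = 27,567,057 BTU = 275.7 therm → 275.7 × £1.95 = £537.56
Heat pump: 26,161,137 BTU / 3412 = 7,667 kWh heat; / 2.7 = 2,840 kWh in → × £0.150 = £425.97
Difference = |£537.56 − £425.97| = £111.59 ≈ £112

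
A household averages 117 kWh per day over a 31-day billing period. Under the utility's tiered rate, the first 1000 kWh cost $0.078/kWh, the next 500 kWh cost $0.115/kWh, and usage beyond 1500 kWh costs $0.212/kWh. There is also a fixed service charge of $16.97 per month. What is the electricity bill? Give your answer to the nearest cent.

$603.39

Usage = 117 kWh/day × 31 days = 3627 kWh
First 1000 kWh × $0.078 = $78.00
Next 500 kWh × $0.115 = $57.50
Remaining 2127 kWh × $0.212 = $450.92
Energy charge = $586.42; + service $16.97 = $603.39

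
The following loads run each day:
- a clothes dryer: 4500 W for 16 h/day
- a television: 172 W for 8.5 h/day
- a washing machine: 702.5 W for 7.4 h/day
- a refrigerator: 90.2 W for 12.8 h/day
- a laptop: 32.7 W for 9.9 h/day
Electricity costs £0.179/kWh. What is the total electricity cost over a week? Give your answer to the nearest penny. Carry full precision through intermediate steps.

clothes dryer: 4500 W × 16 h × 7 d = 504,000 Wh = 504 kWh
television: 172 W × 8.5 h × 7 d = 10,234 Wh = 10.23 kWh
washing machine: 702.5 W × 7.4 h × 7 d = 36,390 Wh = 36.39 kWh
refrigerator: 90.2 W × 12.8 h × 7 d = 8,082 Wh = 8.082 kWh
laptop: 32.7 W × 9.9 h × 7 d = 2,266 Wh = 2.266 kWh
Total energy = 504 + 10.23 + 36.39 + 8.082 + 2.266 = 561 kWh
Cost = 561 kWh × £0.179 = £100.41

£100.41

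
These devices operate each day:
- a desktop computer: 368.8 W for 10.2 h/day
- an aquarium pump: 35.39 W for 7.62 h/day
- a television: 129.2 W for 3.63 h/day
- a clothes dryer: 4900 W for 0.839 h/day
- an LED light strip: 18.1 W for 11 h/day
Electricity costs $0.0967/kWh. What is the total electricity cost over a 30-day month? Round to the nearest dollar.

$26

desktop computer: 368.8 W × 10.2 h × 30 d = 112,853 Wh = 112.9 kWh
aquarium pump: 35.39 W × 7.62 h × 30 d = 8,090 Wh = 8.09 kWh
television: 129.2 W × 3.63 h × 30 d = 14,070 Wh = 14.07 kWh
clothes dryer: 4900 W × 0.839 h × 30 d = 123,333 Wh = 123.3 kWh
LED light strip: 18.1 W × 11 h × 30 d = 5,973 Wh = 5.973 kWh
Total energy = 112.9 + 8.09 + 14.07 + 123.3 + 5.973 = 264.3 kWh
Cost = 264.3 kWh × $0.0967 = $25.56 ≈ $26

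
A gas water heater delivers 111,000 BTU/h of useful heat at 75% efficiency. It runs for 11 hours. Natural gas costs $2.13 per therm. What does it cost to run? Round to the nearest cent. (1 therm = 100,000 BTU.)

Heat delivered = 111,000 BTU/h × 11 h = 1,221,000 BTU
Gas input = 1,221,000 / 0.75 = 1,628,000 BTU
= 1,628,000 / 100,000 = 16.28 therm
Cost = 16.28 × $2.13/therm = $34.68

$34.68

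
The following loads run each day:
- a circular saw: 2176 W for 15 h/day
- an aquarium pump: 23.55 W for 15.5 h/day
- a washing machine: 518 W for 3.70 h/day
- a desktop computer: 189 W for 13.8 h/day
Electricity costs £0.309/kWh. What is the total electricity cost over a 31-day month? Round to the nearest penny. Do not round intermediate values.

£359.50

circular saw: 2176 W × 15 h × 31 d = 1,011,840 Wh = 1,012 kWh
aquarium pump: 23.55 W × 15.5 h × 31 d = 11,316 Wh = 11.32 kWh
washing machine: 518 W × 3.70 h × 31 d = 59,415 Wh = 59.41 kWh
desktop computer: 189 W × 13.8 h × 31 d = 80,854 Wh = 80.85 kWh
Total energy = 1,012 + 11.32 + 59.41 + 80.85 = 1,163 kWh
Cost = 1,163 kWh × £0.309 = £359.50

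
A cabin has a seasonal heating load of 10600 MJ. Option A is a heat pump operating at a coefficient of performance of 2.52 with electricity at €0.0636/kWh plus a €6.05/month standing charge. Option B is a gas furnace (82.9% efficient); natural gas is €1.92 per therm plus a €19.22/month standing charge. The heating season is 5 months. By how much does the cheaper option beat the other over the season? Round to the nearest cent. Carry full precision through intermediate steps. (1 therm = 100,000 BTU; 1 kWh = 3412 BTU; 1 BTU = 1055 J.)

€224.23

Heat load = 10600 MJ = 10,600,000,000 J / 1055 = 10,047,393 BTU
Gas: input = 10,047,393 / 0.829 = 12,119,895 BTU = 121.2 therm → 121.2 × €1.92 = €232.70; + 5 × €19.22 standing = €328.80
Heat pump: 10,047,393 BTU / 3412 = 2,945 kWh heat; / 2.52 = 1,169 kWh in → × €0.0636 = €74.32; + 5 × €6.05 standing = €104.57
Difference = |€328.80 − €104.57| = €224.23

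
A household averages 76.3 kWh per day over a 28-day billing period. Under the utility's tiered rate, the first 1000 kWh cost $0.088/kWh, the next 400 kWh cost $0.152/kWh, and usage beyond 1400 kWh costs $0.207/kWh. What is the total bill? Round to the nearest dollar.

Usage = 76.3 kWh/day × 28 days = 2136.4 kWh
First 1000 kWh × $0.088 = $88.00
Next 400 kWh × $0.152 = $60.80
Remaining 736.4 kWh × $0.207 = $152.43
Total = $301.23 ≈ $301

$301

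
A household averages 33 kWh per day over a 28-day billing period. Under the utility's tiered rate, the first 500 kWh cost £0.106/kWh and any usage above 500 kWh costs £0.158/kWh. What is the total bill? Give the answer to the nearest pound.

Usage = 33 kWh/day × 28 days = 924 kWh
First 500 kWh × £0.106 = £53.00
Remaining 424 kWh × £0.158 = £66.99
Total = £119.99 ≈ £120

£120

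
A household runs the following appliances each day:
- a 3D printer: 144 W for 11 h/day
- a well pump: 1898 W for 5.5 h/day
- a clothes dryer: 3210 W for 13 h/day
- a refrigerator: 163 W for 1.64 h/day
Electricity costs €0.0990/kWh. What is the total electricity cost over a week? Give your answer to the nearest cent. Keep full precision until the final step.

€37.44

3D printer: 144 W × 11 h × 7 d = 11,088 Wh = 11.09 kWh
well pump: 1898 W × 5.5 h × 7 d = 73,073 Wh = 73.07 kWh
clothes dryer: 3210 W × 13 h × 7 d = 292,110 Wh = 292.1 kWh
refrigerator: 163 W × 1.64 h × 7 d = 1,871 Wh = 1.871 kWh
Total energy = 11.09 + 73.07 + 292.1 + 1.871 = 378.1 kWh
Cost = 378.1 kWh × €0.0990 = €37.44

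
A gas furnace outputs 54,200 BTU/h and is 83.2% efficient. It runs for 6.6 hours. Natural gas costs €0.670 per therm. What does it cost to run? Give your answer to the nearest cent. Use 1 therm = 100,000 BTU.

Heat delivered = 54,200 BTU/h × 6.6 h = 357,720 BTU
Gas input = 357,720 / 0.832 = 429,952 BTU
= 429,952 / 100,000 = 4.3 therm
Cost = 4.3 × €0.670/therm = €2.88

€2.88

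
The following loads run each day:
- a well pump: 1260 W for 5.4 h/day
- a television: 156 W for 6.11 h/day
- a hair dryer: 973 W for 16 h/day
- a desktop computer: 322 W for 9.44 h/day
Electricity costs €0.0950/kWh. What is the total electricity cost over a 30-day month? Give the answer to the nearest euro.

€75

well pump: 1260 W × 5.4 h × 30 d = 204,120 Wh = 204.1 kWh
television: 156 W × 6.11 h × 30 d = 28,595 Wh = 28.59 kWh
hair dryer: 973 W × 16 h × 30 d = 467,040 Wh = 467 kWh
desktop computer: 322 W × 9.44 h × 30 d = 91,190 Wh = 91.19 kWh
Total energy = 204.1 + 28.59 + 467 + 91.19 = 790.9 kWh
Cost = 790.9 kWh × €0.0950 = €75.14 ≈ €75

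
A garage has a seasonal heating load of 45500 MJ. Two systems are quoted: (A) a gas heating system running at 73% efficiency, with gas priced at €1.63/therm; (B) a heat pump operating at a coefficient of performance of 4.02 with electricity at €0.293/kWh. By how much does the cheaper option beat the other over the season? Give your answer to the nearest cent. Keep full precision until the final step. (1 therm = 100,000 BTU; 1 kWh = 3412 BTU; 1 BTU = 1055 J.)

Heat load = 45500 MJ = 45,500,000,000 J / 1055 = 43,127,962 BTU
Gas: input = 43,127,962 / 0.73 = 59,079,400 BTU = 590.8 therm → 590.8 × €1.63 = €962.99
Heat pump: 43,127,962 BTU / 3412 = 12,640 kWh heat; / 4.02 = 3,144 kWh in → × €0.293 = €921.28
Difference = |€962.99 − €921.28| = €41.71

€41.71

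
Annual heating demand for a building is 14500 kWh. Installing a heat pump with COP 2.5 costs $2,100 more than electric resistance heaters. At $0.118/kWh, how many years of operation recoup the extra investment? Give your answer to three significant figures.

2.05 years

Resistance: 14500 kWh × $0.118 = $1,711.00/yr
Heat pump: 14500 / 2.5 = 5800 kWh in → × $0.118 = $684.40/yr
Annual savings = $1,026.60
Payback = $2,100 / $1,026.60 = 2.05 years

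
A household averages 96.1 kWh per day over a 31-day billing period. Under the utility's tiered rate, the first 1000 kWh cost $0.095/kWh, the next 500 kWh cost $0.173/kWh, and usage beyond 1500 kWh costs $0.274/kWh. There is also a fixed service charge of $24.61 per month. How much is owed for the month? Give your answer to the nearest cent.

$611.38

Usage = 96.1 kWh/day × 31 days = 2979.1 kWh
First 1000 kWh × $0.095 = $95.00
Next 500 kWh × $0.173 = $86.50
Remaining 1479.1 kWh × $0.274 = $405.27
Energy charge = $586.77; + service $24.61 = $611.38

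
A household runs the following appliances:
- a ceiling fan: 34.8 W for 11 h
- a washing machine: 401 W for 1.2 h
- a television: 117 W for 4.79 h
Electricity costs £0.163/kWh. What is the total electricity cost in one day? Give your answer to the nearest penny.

ceiling fan: 34.8 W × 11 h = 383 Wh = 0.3828 kWh
washing machine: 401 W × 1.2 h = 481 Wh = 0.4812 kWh
television: 117 W × 4.79 h = 560 Wh = 0.5604 kWh
Total energy = 0.3828 + 0.4812 + 0.5604 = 1.424 kWh
Cost = 1.424 kWh × £0.163 = £0.23

£0.23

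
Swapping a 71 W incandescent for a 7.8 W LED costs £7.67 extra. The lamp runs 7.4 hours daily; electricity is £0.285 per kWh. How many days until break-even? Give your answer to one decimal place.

Power saved = 71 − 7.8 = 63.2 W
Daily energy saved = 63.2 W × 7.4 h = 467.7 Wh = 0.46768 kWh
Daily savings = 0.46768 × £0.285 = £0.1333
Payback = £7.67 / £0.1333 per day = 57.54 days

57.5 days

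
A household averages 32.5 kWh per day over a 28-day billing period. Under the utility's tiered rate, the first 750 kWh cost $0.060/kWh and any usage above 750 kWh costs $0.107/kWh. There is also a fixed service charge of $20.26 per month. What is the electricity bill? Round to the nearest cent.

$82.38

Usage = 32.5 kWh/day × 28 days = 910 kWh
First 750 kWh × $0.060 = $45.00
Remaining 160 kWh × $0.107 = $17.12
Energy charge = $62.12; + service $20.26 = $82.38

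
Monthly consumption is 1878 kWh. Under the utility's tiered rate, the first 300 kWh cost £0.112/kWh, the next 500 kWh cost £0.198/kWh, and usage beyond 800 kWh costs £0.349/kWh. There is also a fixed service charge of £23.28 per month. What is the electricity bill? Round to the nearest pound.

£532

First 300 kWh × £0.112 = £33.60
Next 500 kWh × £0.198 = £99.00
Remaining 1078 kWh × £0.349 = £376.22
Energy charge = £508.82; + service £23.28 = £532.10 ≈ £532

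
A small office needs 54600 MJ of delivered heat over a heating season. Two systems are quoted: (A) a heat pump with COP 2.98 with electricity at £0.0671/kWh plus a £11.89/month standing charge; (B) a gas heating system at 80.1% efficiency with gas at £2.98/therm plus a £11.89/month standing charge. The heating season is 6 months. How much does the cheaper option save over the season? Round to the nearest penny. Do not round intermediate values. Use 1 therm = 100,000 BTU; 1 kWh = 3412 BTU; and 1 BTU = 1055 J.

£1583.88

Heat load = 54600 MJ = 54,600,000,000 J / 1055 = 51,753,555 BTU
Gas: input = 51,753,555 / 0.801 = 64,611,179 BTU = 646.1 therm → 646.1 × £2.98 = £1,925.41; + 6 × £11.89 standing = £1,996.75
Heat pump: 51,753,555 BTU / 3412 = 15,170 kWh heat; / 2.98 = 5,090 kWh in → × £0.0671 = £341.54; + 6 × £11.89 standing = £412.88
Difference = |£1,996.75 − £412.88| = £1,583.88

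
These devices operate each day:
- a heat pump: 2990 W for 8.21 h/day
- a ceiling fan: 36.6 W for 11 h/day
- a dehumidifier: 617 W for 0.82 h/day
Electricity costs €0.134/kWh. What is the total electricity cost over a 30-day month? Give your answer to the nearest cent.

heat pump: 2990 W × 8.21 h × 30 d = 736,437 Wh = 736.4 kWh
ceiling fan: 36.6 W × 11 h × 30 d = 12,078 Wh = 12.08 kWh
dehumidifier: 617 W × 0.82 h × 30 d = 15,178 Wh = 15.18 kWh
Total energy = 736.4 + 12.08 + 15.18 = 763.7 kWh
Cost = 763.7 kWh × €0.134 = €102.33

€102.33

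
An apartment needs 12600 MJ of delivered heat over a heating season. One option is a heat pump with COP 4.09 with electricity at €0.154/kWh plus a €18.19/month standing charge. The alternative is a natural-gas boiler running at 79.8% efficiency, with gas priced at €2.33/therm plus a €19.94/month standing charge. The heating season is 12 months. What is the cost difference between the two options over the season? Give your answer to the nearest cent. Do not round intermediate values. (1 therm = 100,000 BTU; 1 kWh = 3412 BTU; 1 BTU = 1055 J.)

€237.92

Heat load = 12600 MJ = 12,600,000,000 J / 1055 = 11,943,128 BTU
Gas: input = 11,943,128 / 0.798 = 14,966,326 BTU = 149.7 therm → 149.7 × €2.33 = €348.72; + 12 × €19.94 standing = €588.00
Heat pump: 11,943,128 BTU / 3412 = 3,500 kWh heat; / 4.09 = 855.8 kWh in → × €0.154 = €131.80; + 12 × €18.19 standing = €350.08
Difference = |€588.00 − €350.08| = €237.92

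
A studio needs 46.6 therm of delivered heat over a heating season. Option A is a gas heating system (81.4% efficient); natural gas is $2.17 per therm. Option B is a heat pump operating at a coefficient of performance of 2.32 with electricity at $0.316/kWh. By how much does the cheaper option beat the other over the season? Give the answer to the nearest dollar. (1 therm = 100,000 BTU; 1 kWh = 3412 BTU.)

$62

Heat load = 46.6 therm × 100,000 = 4,660,000 BTU
Gas: input = 4,660,000 / 0.814 = 5,724,816 BTU = 57.25 therm → 57.25 × $2.17 = $124.23
Heat pump: 4,660,000 BTU / 3412 = 1,366 kWh heat; / 2.32 = 588.7 kWh in → × $0.316 = $186.03
Difference = |$124.23 − $186.03| = $61.80 ≈ $62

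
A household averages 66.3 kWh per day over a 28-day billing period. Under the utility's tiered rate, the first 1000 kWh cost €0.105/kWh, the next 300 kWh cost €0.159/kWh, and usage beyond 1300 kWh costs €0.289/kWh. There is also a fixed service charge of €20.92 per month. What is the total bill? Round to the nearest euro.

Usage = 66.3 kWh/day × 28 days = 1856.4 kWh
First 1000 kWh × €0.105 = €105.00
Next 300 kWh × €0.159 = €47.70
Remaining 556.4 kWh × €0.289 = €160.80
Energy charge = €313.50; + service €20.92 = €334.42 ≈ €334

€334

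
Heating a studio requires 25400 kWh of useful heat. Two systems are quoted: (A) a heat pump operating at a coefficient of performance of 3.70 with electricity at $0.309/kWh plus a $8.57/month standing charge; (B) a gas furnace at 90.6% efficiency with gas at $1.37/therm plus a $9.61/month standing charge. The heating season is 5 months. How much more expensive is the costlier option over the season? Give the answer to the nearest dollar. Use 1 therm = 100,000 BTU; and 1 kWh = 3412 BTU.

$806

Heat load = 25400 kWh × 3412 = 86,664,800 BTU
Gas: input = 86,664,800 / 0.906 = 95,656,512 BTU = 956.6 therm → 956.6 × $1.37 = $1,310.49; + 5 × $9.61 standing = $1,358.54
Heat pump: 86,664,800 BTU / 3412 = 25,400 kWh heat; / 3.70 = 6,865 kWh in → × $0.309 = $2,121.24; + 5 × $8.57 standing = $2,164.09
Difference = |$1,358.54 − $2,164.09| = $805.55 ≈ $806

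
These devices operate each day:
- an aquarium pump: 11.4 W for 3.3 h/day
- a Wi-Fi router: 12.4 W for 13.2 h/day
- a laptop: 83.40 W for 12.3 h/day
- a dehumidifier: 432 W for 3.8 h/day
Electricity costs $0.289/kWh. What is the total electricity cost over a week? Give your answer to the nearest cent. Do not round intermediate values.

$5.80

aquarium pump: 11.4 W × 3.3 h × 7 d = 263 Wh = 0.2633 kWh
Wi-Fi router: 12.4 W × 13.2 h × 7 d = 1,146 Wh = 1.146 kWh
laptop: 83.40 W × 12.3 h × 7 d = 7,181 Wh = 7.181 kWh
dehumidifier: 432 W × 3.8 h × 7 d = 11,491 Wh = 11.49 kWh
Total energy = 0.2633 + 1.146 + 7.181 + 11.49 = 20.08 kWh
Cost = 20.08 kWh × $0.289 = $5.80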